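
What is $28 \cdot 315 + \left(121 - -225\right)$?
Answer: $9166$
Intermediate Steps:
$28 \cdot 315 + \left(121 - -225\right) = 8820 + \left(121 + 225\right) = 8820 + 346 = 9166$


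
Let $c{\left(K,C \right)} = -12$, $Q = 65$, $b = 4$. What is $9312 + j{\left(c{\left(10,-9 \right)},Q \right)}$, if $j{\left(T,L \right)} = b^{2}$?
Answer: $9328$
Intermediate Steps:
$j{\left(T,L \right)} = 16$ ($j{\left(T,L \right)} = 4^{2} = 16$)
$9312 + j{\left(c{\left(10,-9 \right)},Q \right)} = 9312 + 16 = 9328$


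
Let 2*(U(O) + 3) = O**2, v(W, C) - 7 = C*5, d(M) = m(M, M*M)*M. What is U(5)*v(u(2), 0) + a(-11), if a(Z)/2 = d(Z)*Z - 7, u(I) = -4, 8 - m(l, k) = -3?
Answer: 5429/2 ≈ 2714.5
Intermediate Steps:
m(l, k) = 11 (m(l, k) = 8 - 1*(-3) = 8 + 3 = 11)
d(M) = 11*M
v(W, C) = 7 + 5*C (v(W, C) = 7 + C*5 = 7 + 5*C)
a(Z) = -14 + 22*Z**2 (a(Z) = 2*((11*Z)*Z - 7) = 2*(11*Z**2 - 7) = 2*(-7 + 11*Z**2) = -14 + 22*Z**2)
U(O) = -3 + O**2/2
U(5)*v(u(2), 0) + a(-11) = (-3 + (1/2)*5**2)*(7 + 5*0) + (-14 + 22*(-11)**2) = (-3 + (1/2)*25)*(7 + 0) + (-14 + 22*121) = (-3 + 25/2)*7 + (-14 + 2662) = (19/2)*7 + 2648 = 133/2 + 2648 = 5429/2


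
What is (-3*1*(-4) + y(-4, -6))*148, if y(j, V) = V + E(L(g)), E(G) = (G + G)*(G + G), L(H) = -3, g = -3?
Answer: 6216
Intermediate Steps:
E(G) = 4*G² (E(G) = (2*G)*(2*G) = 4*G²)
y(j, V) = 36 + V (y(j, V) = V + 4*(-3)² = V + 4*9 = V + 36 = 36 + V)
(-3*1*(-4) + y(-4, -6))*148 = (-3*1*(-4) + (36 - 6))*148 = (-3*(-4) + 30)*148 = (12 + 30)*148 = 42*148 = 6216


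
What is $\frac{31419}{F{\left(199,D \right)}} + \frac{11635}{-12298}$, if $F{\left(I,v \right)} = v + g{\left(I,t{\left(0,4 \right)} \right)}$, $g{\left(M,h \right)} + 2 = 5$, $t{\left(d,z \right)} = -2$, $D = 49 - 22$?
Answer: $\frac{2474627}{2365} \approx 1046.4$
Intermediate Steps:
$D = 27$
$g{\left(M,h \right)} = 3$ ($g{\left(M,h \right)} = -2 + 5 = 3$)
$F{\left(I,v \right)} = 3 + v$ ($F{\left(I,v \right)} = v + 3 = 3 + v$)
$\frac{31419}{F{\left(199,D \right)}} + \frac{11635}{-12298} = \frac{31419}{3 + 27} + \frac{11635}{-12298} = \frac{31419}{30} + 11635 \left(- \frac{1}{12298}\right) = 31419 \cdot \frac{1}{30} - \frac{895}{946} = \frac{10473}{10} - \frac{895}{946} = \frac{2474627}{2365}$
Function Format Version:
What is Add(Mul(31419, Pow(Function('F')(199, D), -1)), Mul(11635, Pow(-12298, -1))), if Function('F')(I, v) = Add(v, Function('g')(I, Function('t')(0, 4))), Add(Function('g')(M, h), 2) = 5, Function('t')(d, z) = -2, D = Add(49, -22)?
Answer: Rational(2474627, 2365) ≈ 1046.4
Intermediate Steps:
D = 27
Function('g')(M, h) = 3 (Function('g')(M, h) = Add(-2, 5) = 3)
Function('F')(I, v) = Add(3, v) (Function('F')(I, v) = Add(v, 3) = Add(3, v))
Add(Mul(31419, Pow(Function('F')(199, D), -1)), Mul(11635, Pow(-12298, -1))) = Add(Mul(31419, Pow(Add(3, 27), -1)), Mul(11635, Pow(-12298, -1))) = Add(Mul(31419, Pow(30, -1)), Mul(11635, Rational(-1, 12298))) = Add(Mul(31419, Rational(1, 30)), Rational(-895, 946)) = Add(Rational(10473, 10), Rational(-895, 946)) = Rational(2474627, 2365)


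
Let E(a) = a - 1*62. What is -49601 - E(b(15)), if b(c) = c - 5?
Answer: -49549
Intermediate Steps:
b(c) = -5 + c
E(a) = -62 + a (E(a) = a - 62 = -62 + a)
-49601 - E(b(15)) = -49601 - (-62 + (-5 + 15)) = -49601 - (-62 + 10) = -49601 - 1*(-52) = -49601 + 52 = -49549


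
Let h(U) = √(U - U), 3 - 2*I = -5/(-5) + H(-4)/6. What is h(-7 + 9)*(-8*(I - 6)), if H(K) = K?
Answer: 0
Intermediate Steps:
I = 4/3 (I = 3/2 - (-5/(-5) - 4/6)/2 = 3/2 - (-5*(-⅕) - 4*⅙)/2 = 3/2 - (1 - ⅔)/2 = 3/2 - ½*⅓ = 3/2 - ⅙ = 4/3 ≈ 1.3333)
h(U) = 0 (h(U) = √0 = 0)
h(-7 + 9)*(-8*(I - 6)) = 0*(-8*(4/3 - 6)) = 0*(-8*(-14/3)) = 0*(112/3) = 0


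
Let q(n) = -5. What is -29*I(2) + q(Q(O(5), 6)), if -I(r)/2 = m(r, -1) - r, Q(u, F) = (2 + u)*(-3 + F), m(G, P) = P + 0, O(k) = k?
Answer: -179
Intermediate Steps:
m(G, P) = P
Q(u, F) = (-3 + F)*(2 + u)
I(r) = 2 + 2*r (I(r) = -2*(-1 - r) = 2 + 2*r)
-29*I(2) + q(Q(O(5), 6)) = -29*(2 + 2*2) - 5 = -29*(2 + 4) - 5 = -29*6 - 5 = -174 - 5 = -179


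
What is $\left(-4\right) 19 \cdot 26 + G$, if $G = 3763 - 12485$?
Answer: $-10698$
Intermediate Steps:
$G = -8722$ ($G = 3763 - 12485 = -8722$)
$\left(-4\right) 19 \cdot 26 + G = \left(-4\right) 19 \cdot 26 - 8722 = \left(-76\right) 26 - 8722 = -1976 - 8722 = -10698$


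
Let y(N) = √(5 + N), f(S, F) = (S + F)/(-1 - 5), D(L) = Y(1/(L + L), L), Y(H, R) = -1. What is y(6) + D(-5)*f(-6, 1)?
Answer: -⅚ + √11 ≈ 2.4833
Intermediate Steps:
D(L) = -1
f(S, F) = -F/6 - S/6 (f(S, F) = (F + S)/(-6) = (F + S)*(-⅙) = -F/6 - S/6)
y(6) + D(-5)*f(-6, 1) = √(5 + 6) - (-⅙*1 - ⅙*(-6)) = √11 - (-⅙ + 1) = √11 - 1*⅚ = √11 - ⅚ = -⅚ + √11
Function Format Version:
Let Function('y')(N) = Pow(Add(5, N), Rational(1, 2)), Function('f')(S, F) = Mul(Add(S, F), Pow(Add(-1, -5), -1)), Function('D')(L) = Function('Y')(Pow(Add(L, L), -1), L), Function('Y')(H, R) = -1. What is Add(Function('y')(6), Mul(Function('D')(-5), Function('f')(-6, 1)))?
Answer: Add(Rational(-5, 6), Pow(11, Rational(1, 2))) ≈ 2.4833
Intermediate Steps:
Function('D')(L) = -1
Function('f')(S, F) = Add(Mul(Rational(-1, 6), F), Mul(Rational(-1, 6), S)) (Function('f')(S, F) = Mul(Add(F, S), Pow(-6, -1)) = Mul(Add(F, S), Rational(-1, 6)) = Add(Mul(Rational(-1, 6), F), Mul(Rational(-1, 6), S)))
Add(Function('y')(6), Mul(Function('D')(-5), Function('f')(-6, 1))) = Add(Pow(Add(5, 6), Rational(1, 2)), Mul(-1, Add(Mul(Rational(-1, 6), 1), Mul(Rational(-1, 6), -6)))) = Add(Pow(11, Rational(1, 2)), Mul(-1, Add(Rational(-1, 6), 1))) = Add(Pow(11, Rational(1, 2)), Mul(-1, Rational(5, 6))) = Add(Pow(11, Rational(1, 2)), Rational(-5, 6)) = Add(Rational(-5, 6), Pow(11, Rational(1, 2)))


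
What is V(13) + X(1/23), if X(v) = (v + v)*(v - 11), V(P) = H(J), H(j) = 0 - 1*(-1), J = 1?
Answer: 25/529 ≈ 0.047259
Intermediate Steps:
H(j) = 1 (H(j) = 0 + 1 = 1)
V(P) = 1
X(v) = 2*v*(-11 + v) (X(v) = (2*v)*(-11 + v) = 2*v*(-11 + v))
V(13) + X(1/23) = 1 + 2*(-11 + 1/23)/23 = 1 + 2*(1/23)*(-11 + 1/23) = 1 + 2*(1/23)*(-252/23) = 1 - 504/529 = 25/529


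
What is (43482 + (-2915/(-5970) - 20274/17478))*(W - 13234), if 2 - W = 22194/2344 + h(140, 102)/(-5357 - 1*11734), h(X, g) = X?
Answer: -4456932650119483964903/7741005710616 ≈ -5.7576e+8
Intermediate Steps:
W = -149433443/20030652 (W = 2 - (22194/2344 + 140/(-5357 - 1*11734)) = 2 - (22194*(1/2344) + 140/(-5357 - 11734)) = 2 - (11097/1172 + 140/(-17091)) = 2 - (11097/1172 + 140*(-1/17091)) = 2 - (11097/1172 - 140/17091) = 2 - 1*189494747/20030652 = 2 - 189494747/20030652 = -149433443/20030652 ≈ -7.4602)
(43482 + (-2915/(-5970) - 20274/17478))*(W - 13234) = (43482 + (-2915/(-5970) - 20274/17478))*(-149433443/20030652 - 13234) = (43482 + (-2915*(-1/5970) - 20274*1/17478))*(-265235082011/20030652) = (43482 + (583/1194 - 3379/2913))*(-265235082011/20030652) = (43482 - 259583/386458)*(-265235082011/20030652) = (16803707173/386458)*(-265235082011/20030652) = -4456932650119483964903/7741005710616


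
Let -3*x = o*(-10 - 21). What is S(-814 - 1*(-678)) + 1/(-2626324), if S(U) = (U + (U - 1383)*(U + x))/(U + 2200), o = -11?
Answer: 746744671115/4065549552 ≈ 183.68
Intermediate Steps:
x = -341/3 (x = -(-11)*(-10 - 21)/3 = -(-11)*(-31)/3 = -⅓*341 = -341/3 ≈ -113.67)
S(U) = (U + (-1383 + U)*(-341/3 + U))/(2200 + U) (S(U) = (U + (U - 1383)*(U - 341/3))/(U + 2200) = (U + (-1383 + U)*(-341/3 + U))/(2200 + U))
S(-814 - 1*(-678)) + 1/(-2626324) = (157201 + (-814 - 1*(-678))² - 4487*(-814 - 1*(-678))/3)/(2200 + (-814 - 1*(-678))) + 1/(-2626324) = (157201 + (-814 + 678)² - 4487*(-814 + 678)/3)/(2200 + (-814 + 678)) - 1/2626324 = (157201 + (-136)² - 4487/3*(-136))/(2200 - 136) - 1/2626324 = (157201 + 18496 + 610232/3)/2064 - 1/2626324 = (1/2064)*(1137323/3) - 1/2626324 = 1137323/6192 - 1/2626324 = 746744671115/4065549552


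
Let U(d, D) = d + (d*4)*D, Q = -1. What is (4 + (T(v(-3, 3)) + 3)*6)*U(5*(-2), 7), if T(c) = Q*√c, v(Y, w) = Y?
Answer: -6380 + 1740*I*√3 ≈ -6380.0 + 3013.8*I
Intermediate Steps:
U(d, D) = d + 4*D*d (U(d, D) = d + (4*d)*D = d + 4*D*d)
T(c) = -√c
(4 + (T(v(-3, 3)) + 3)*6)*U(5*(-2), 7) = (4 + (-√(-3) + 3)*6)*((5*(-2))*(1 + 4*7)) = (4 + (-I*√3 + 3)*6)*(-10*(1 + 28)) = (4 + (-I*√3 + 3)*6)*(-10*29) = (4 + (3 - I*√3)*6)*(-290) = (4 + (18 - 6*I*√3))*(-290) = (22 - 6*I*√3)*(-290) = -6380 + 1740*I*√3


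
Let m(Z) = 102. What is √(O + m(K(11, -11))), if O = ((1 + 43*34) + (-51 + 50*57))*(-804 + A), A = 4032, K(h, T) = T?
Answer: √13757838 ≈ 3709.2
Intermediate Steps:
O = 13757736 (O = ((1 + 43*34) + (-51 + 50*57))*(-804 + 4032) = ((1 + 1462) + (-51 + 2850))*3228 = (1463 + 2799)*3228 = 4262*3228 = 13757736)
√(O + m(K(11, -11))) = √(13757736 + 102) = √13757838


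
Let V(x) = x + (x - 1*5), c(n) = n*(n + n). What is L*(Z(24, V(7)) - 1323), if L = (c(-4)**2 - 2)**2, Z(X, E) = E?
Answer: -1372451976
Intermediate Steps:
c(n) = 2*n**2 (c(n) = n*(2*n) = 2*n**2)
V(x) = -5 + 2*x (V(x) = x + (x - 5) = x + (-5 + x) = -5 + 2*x)
L = 1044484 (L = ((2*(-4)**2)**2 - 2)**2 = ((2*16)**2 - 2)**2 = (32**2 - 2)**2 = (1024 - 2)**2 = 1022**2 = 1044484)
L*(Z(24, V(7)) - 1323) = 1044484*((-5 + 2*7) - 1323) = 1044484*((-5 + 14) - 1323) = 1044484*(9 - 1323) = 1044484*(-1314) = -1372451976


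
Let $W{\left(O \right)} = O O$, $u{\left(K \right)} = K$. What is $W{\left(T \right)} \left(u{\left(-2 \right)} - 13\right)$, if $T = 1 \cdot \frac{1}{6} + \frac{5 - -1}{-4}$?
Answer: $- \frac{80}{3} \approx -26.667$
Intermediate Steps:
$T = - \frac{4}{3}$ ($T = 1 \cdot \frac{1}{6} + \left(5 + 1\right) \left(- \frac{1}{4}\right) = \frac{1}{6} + 6 \left(- \frac{1}{4}\right) = \frac{1}{6} - \frac{3}{2} = - \frac{4}{3} \approx -1.3333$)
$W{\left(O \right)} = O^{2}$
$W{\left(T \right)} \left(u{\left(-2 \right)} - 13\right) = \left(- \frac{4}{3}\right)^{2} \left(-2 - 13\right) = \frac{16}{9} \left(-15\right) = - \frac{80}{3}$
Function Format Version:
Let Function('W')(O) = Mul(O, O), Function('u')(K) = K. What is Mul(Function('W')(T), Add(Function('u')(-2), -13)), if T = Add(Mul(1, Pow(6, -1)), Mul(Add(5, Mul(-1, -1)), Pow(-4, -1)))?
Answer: Rational(-80, 3) ≈ -26.667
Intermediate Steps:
T = Rational(-4, 3) (T = Add(Mul(1, Rational(1, 6)), Mul(Add(5, 1), Rational(-1, 4))) = Add(Rational(1, 6), Mul(6, Rational(-1, 4))) = Add(Rational(1, 6), Rational(-3, 2)) = Rational(-4, 3) ≈ -1.3333)
Function('W')(O) = Pow(O, 2)
Mul(Function('W')(T), Add(Function('u')(-2), -13)) = Mul(Pow(Rational(-4, 3), 2), Add(-2, -13)) = Mul(Rational(16, 9), -15) = Rational(-80, 3)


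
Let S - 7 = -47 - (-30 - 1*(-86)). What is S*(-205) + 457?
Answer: 20137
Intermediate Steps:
S = -96 (S = 7 + (-47 - (-30 - 1*(-86))) = 7 + (-47 - (-30 + 86)) = 7 + (-47 - 1*56) = 7 + (-47 - 56) = 7 - 103 = -96)
S*(-205) + 457 = -96*(-205) + 457 = 19680 + 457 = 20137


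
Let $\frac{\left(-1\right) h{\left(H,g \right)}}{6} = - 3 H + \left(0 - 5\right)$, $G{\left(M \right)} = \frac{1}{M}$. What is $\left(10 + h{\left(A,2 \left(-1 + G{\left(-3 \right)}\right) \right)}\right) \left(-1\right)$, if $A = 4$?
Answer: $-112$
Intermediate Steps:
$h{\left(H,g \right)} = 30 + 18 H$ ($h{\left(H,g \right)} = - 6 \left(- 3 H + \left(0 - 5\right)\right) = - 6 \left(- 3 H - 5\right) = - 6 \left(-5 - 3 H\right) = 30 + 18 H$)
$\left(10 + h{\left(A,2 \left(-1 + G{\left(-3 \right)}\right) \right)}\right) \left(-1\right) = \left(10 + \left(30 + 18 \cdot 4\right)\right) \left(-1\right) = \left(10 + \left(30 + 72\right)\right) \left(-1\right) = \left(10 + 102\right) \left(-1\right) = 112 \left(-1\right) = -112$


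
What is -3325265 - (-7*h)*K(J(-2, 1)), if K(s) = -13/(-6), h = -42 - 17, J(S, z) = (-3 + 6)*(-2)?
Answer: -19956959/6 ≈ -3.3262e+6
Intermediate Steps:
J(S, z) = -6 (J(S, z) = 3*(-2) = -6)
h = -59
K(s) = 13/6 (K(s) = -13*(-1/6) = 13/6)
-3325265 - (-7*h)*K(J(-2, 1)) = -3325265 - (-7*(-59))*13/6 = -3325265 - 413*13/6 = -3325265 - 1*5369/6 = -3325265 - 5369/6 = -19956959/6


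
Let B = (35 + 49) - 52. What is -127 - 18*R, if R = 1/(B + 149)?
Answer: -23005/181 ≈ -127.10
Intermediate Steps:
B = 32 (B = 84 - 52 = 32)
R = 1/181 (R = 1/(32 + 149) = 1/181 ≈ 0.0055249)
-127 - 18*R = -127 - 18*1/181 = -127 - 18/181 = -23005/181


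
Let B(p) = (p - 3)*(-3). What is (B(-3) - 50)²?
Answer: 1024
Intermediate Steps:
B(p) = 9 - 3*p (B(p) = (-3 + p)*(-3) = 9 - 3*p)
(B(-3) - 50)² = ((9 - 3*(-3)) - 50)² = ((9 + 9) - 50)² = (18 - 50)² = (-32)² = 1024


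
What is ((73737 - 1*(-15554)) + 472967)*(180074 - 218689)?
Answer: -21711592670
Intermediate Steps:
((73737 - 1*(-15554)) + 472967)*(180074 - 218689) = ((73737 + 15554) + 472967)*(-38615) = (89291 + 472967)*(-38615) = 562258*(-38615) = -21711592670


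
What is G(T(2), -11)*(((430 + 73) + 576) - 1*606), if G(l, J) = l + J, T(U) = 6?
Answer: -2365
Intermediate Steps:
G(l, J) = J + l
G(T(2), -11)*(((430 + 73) + 576) - 1*606) = (-11 + 6)*(((430 + 73) + 576) - 1*606) = -5*((503 + 576) - 606) = -5*(1079 - 606) = -5*473 = -2365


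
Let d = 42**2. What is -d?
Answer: -1764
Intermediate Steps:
d = 1764
-d = -1*1764 = -1764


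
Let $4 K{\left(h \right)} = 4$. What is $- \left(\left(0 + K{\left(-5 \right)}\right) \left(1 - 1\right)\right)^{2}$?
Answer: $0$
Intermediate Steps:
$K{\left(h \right)} = 1$ ($K{\left(h \right)} = \frac{1}{4} \cdot 4 = 1$)
$- \left(\left(0 + K{\left(-5 \right)}\right) \left(1 - 1\right)\right)^{2} = - \left(\left(0 + 1\right) \left(1 - 1\right)\right)^{2} = - \left(1 \left(1 - 1\right)\right)^{2} = - \left(1 \cdot 0\right)^{2} = - 0^{2} = \left(-1\right) 0 = 0$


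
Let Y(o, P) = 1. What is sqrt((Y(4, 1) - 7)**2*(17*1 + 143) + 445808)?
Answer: 52*sqrt(167) ≈ 671.99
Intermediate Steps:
sqrt((Y(4, 1) - 7)**2*(17*1 + 143) + 445808) = sqrt((1 - 7)**2*(17*1 + 143) + 445808) = sqrt((-6)**2*(17 + 143) + 445808) = sqrt(36*160 + 445808) = sqrt(5760 + 445808) = sqrt(451568) = 52*sqrt(167)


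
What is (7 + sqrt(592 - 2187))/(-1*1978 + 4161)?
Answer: 7/2183 + I*sqrt(1595)/2183 ≈ 0.0032066 + 0.018295*I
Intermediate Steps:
(7 + sqrt(592 - 2187))/(-1*1978 + 4161) = (7 + sqrt(-1595))/(-1978 + 4161) = (7 + I*sqrt(1595))/2183 = (7 + I*sqrt(1595))*(1/2183) = 7/2183 + I*sqrt(1595)/2183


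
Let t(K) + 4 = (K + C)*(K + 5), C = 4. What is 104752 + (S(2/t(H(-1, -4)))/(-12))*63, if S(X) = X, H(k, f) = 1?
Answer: 5447083/52 ≈ 1.0475e+5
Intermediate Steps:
t(K) = -4 + (4 + K)*(5 + K) (t(K) = -4 + (K + 4)*(K + 5) = -4 + (4 + K)*(5 + K))
104752 + (S(2/t(H(-1, -4)))/(-12))*63 = 104752 + ((2/(16 + 1² + 9*1))/(-12))*63 = 104752 + ((2/(16 + 1 + 9))*(-1/12))*63 = 104752 + ((2/26)*(-1/12))*63 = 104752 + ((2*(1/26))*(-1/12))*63 = 104752 + ((1/13)*(-1/12))*63 = 104752 - 1/156*63 = 104752 - 21/52 = 5447083/52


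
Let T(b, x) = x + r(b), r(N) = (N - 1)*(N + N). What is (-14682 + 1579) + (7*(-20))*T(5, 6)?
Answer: -19543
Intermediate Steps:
r(N) = 2*N*(-1 + N) (r(N) = (-1 + N)*(2*N) = 2*N*(-1 + N))
T(b, x) = x + 2*b*(-1 + b)
(-14682 + 1579) + (7*(-20))*T(5, 6) = (-14682 + 1579) + (7*(-20))*(6 + 2*5*(-1 + 5)) = -13103 - 140*(6 + 2*5*4) = -13103 - 140*(6 + 40) = -13103 - 140*46 = -13103 - 6440 = -19543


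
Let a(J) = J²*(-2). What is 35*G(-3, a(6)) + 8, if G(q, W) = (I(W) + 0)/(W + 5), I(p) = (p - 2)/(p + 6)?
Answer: 16393/2211 ≈ 7.4143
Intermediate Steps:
I(p) = (-2 + p)/(6 + p)
a(J) = -2*J²
G(q, W) = (-2 + W)/((5 + W)*(6 + W)) (G(q, W) = ((-2 + W)/(6 + W) + 0)/(W + 5) = ((-2 + W)/(6 + W))/(5 + W) = (-2 + W)/((5 + W)*(6 + W)))
35*G(-3, a(6)) + 8 = 35*((-2 - 2*6²)/((5 - 2*6²)*(6 - 2*6²))) + 8 = 35*((-2 - 2*36)/((5 - 2*36)*(6 - 2*36))) + 8 = 35*((-2 - 72)/((5 - 72)*(6 - 72))) + 8 = 35*(-74/(-67*(-66))) + 8 = 35*(-1/67*(-1/66)*(-74)) + 8 = 35*(-37/2211) + 8 = -1295/2211 + 8 = 16393/2211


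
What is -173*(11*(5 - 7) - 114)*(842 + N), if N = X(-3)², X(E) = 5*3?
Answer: 25104376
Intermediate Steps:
X(E) = 15
N = 225 (N = 15² = 225)
-173*(11*(5 - 7) - 114)*(842 + N) = -173*(11*(5 - 7) - 114)*(842 + 225) = -173*(11*(-2) - 114)*1067 = -173*(-22 - 114)*1067 = -(-23528)*1067 = -173*(-145112) = 25104376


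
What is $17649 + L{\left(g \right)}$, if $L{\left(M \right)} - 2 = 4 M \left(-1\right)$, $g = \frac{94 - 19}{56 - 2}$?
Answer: $\frac{158809}{9} \approx 17645.0$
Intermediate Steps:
$g = \frac{25}{18}$ ($g = \frac{75}{54} = 75 \cdot \frac{1}{54} = \frac{25}{18} \approx 1.3889$)
$L{\left(M \right)} = 2 - 4 M$ ($L{\left(M \right)} = 2 + 4 M \left(-1\right) = 2 - 4 M$)
$17649 + L{\left(g \right)} = 17649 + \left(2 - \frac{50}{9}\right) = 17649 - \frac{32}{9} = \frac{158809}{9}$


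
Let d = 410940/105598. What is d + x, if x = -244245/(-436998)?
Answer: 34228623605/7691019134 ≈ 4.4505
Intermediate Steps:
d = 205470/52799 (d = 410940*(1/105598) = 205470/52799 ≈ 3.8916)
x = 81415/145666 (x = -244245*(-1/436998) = 81415/145666 ≈ 0.55892)
d + x = 205470/52799 + 81415/145666 = 34228623605/7691019134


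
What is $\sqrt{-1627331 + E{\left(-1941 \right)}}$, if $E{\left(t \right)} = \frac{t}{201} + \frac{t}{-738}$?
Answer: $\frac{i \sqrt{442076666221110}}{16482} \approx 1275.7 i$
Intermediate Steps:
$E{\left(t \right)} = \frac{179 t}{49446}$ ($E{\left(t \right)} = t \frac{1}{201} + t \left(- \frac{1}{738}\right) = \frac{t}{201} - \frac{t}{738} = \frac{179 t}{49446}$)
$\sqrt{-1627331 + E{\left(-1941 \right)}} = \sqrt{-1627331 + \frac{179}{49446} \left(-1941\right)} = \sqrt{-1627331 - \frac{115813}{16482}} = \sqrt{- \frac{26821785355}{16482}} = \frac{i \sqrt{442076666221110}}{16482}$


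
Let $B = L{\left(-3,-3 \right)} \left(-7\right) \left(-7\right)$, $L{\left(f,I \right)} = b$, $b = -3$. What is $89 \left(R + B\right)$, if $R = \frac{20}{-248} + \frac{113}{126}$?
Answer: $- \frac{25409233}{1953} \approx -13010.0$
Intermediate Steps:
$R = \frac{1594}{1953}$ ($R = 20 \left(- \frac{1}{248}\right) + 113 \cdot \frac{1}{126} = - \frac{5}{62} + \frac{113}{126} = \frac{1594}{1953} \approx 0.81618$)
$L{\left(f,I \right)} = -3$
$B = -147$ ($B = \left(-3\right) \left(-7\right) \left(-7\right) = 21 \left(-7\right) = -147$)
$89 \left(R + B\right) = 89 \left(\frac{1594}{1953} - 147\right) = 89 \left(- \frac{285497}{1953}\right) = - \frac{25409233}{1953}$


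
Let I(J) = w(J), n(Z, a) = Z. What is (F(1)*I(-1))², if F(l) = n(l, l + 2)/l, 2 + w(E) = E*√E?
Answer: (2 + I)² ≈ 3.0 + 4.0*I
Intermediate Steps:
w(E) = -2 + E^(3/2) (w(E) = -2 + E*√E = -2 + E^(3/2))
F(l) = 1 (F(l) = l/l = 1)
I(J) = -2 + J^(3/2)
(F(1)*I(-1))² = (1*(-2 + (-1)^(3/2)))² = (1*(-2 - I))² = (-2 - I)²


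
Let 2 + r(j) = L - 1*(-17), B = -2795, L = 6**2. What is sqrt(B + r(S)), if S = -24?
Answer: 14*I*sqrt(14) ≈ 52.383*I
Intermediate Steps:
L = 36
r(j) = 51 (r(j) = -2 + (36 - 1*(-17)) = -2 + (36 + 17) = -2 + 53 = 51)
sqrt(B + r(S)) = sqrt(-2795 + 51) = sqrt(-2744) = 14*I*sqrt(14)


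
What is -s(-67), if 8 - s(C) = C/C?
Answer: -7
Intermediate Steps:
s(C) = 7 (s(C) = 8 - C/C = 8 - 1*1 = 8 - 1 = 7)
-s(-67) = -1*7 = -7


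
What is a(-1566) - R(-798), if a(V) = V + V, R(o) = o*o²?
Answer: 508166460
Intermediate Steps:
R(o) = o³
a(V) = 2*V
a(-1566) - R(-798) = 2*(-1566) - 1*(-798)³ = -3132 - 1*(-508169592) = -3132 + 508169592 = 508166460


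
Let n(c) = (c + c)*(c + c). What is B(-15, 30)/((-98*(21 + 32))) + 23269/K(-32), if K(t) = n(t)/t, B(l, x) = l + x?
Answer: -60430553/332416 ≈ -181.79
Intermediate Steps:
n(c) = 4*c² (n(c) = (2*c)*(2*c) = 4*c²)
K(t) = 4*t (K(t) = (4*t²)/t = 4*t)
B(-15, 30)/((-98*(21 + 32))) + 23269/K(-32) = (-15 + 30)/((-98*(21 + 32))) + 23269/((4*(-32))) = 15/((-98*53)) + 23269/(-128) = 15/(-5194) + 23269*(-1/128) = 15*(-1/5194) - 23269/128 = -15/5194 - 23269/128 = -60430553/332416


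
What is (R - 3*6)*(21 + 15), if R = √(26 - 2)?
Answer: -648 + 72*√6 ≈ -471.64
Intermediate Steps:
R = 2*√6 (R = √24 = 2*√6 ≈ 4.8990)
(R - 3*6)*(21 + 15) = (2*√6 - 3*6)*(21 + 15) = (2*√6 - 18)*36 = (-18 + 2*√6)*36 = -648 + 72*√6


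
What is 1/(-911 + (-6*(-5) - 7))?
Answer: -1/888 ≈ -0.0011261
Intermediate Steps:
1/(-911 + (-6*(-5) - 7)) = 1/(-911 + (30 - 7)) = 1/(-911 + 23) = 1/(-888) = -1/888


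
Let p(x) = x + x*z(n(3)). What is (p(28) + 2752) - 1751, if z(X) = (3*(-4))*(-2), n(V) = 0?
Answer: 1701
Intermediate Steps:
z(X) = 24 (z(X) = -12*(-2) = 24)
p(x) = 25*x (p(x) = x + x*24 = x + 24*x = 25*x)
(p(28) + 2752) - 1751 = (25*28 + 2752) - 1751 = (700 + 2752) - 1751 = 3452 - 1751 = 1701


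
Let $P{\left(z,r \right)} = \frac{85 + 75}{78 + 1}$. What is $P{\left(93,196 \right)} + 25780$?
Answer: $\frac{2036780}{79} \approx 25782.0$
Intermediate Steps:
$P{\left(z,r \right)} = \frac{160}{79}$
$P{\left(93,196 \right)} + 25780 = \frac{160}{79} + 25780 = \frac{2036780}{79}$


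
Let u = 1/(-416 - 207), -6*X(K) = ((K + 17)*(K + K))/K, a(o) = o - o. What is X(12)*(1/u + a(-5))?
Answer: 18067/3 ≈ 6022.3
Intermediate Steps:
a(o) = 0
X(K) = -17/3 - K/3 (X(K) = -(K + 17)*(K + K)/(6*K) = -(17 + K)*(2*K)/(6*K) = -2*K*(17 + K)/(6*K) = -(34 + 2*K)/6 = -17/3 - K/3)
u = -1/623 (u = 1/(-623) = -1/623 ≈ -0.0016051)
X(12)*(1/u + a(-5)) = (-17/3 - 1/3*12)*(1/(-1/623) + 0) = (-17/3 - 4)*(-623 + 0) = -29/3*(-623) = 18067/3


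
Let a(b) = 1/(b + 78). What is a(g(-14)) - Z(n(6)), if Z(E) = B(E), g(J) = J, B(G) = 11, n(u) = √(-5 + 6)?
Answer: -703/64 ≈ -10.984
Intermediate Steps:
n(u) = 1 (n(u) = √1 = 1)
Z(E) = 11
a(b) = 1/(78 + b)
a(g(-14)) - Z(n(6)) = 1/(78 - 14) - 1*11 = 1/64 - 11 = -703/64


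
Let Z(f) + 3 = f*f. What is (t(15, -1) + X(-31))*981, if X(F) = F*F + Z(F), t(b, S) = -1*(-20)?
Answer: 1902159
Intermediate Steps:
Z(f) = -3 + f² (Z(f) = -3 + f*f = -3 + f²)
t(b, S) = 20
X(F) = -3 + 2*F² (X(F) = F*F + (-3 + F²) = F² + (-3 + F²) = -3 + 2*F²)
(t(15, -1) + X(-31))*981 = (20 + (-3 + 2*(-31)²))*981 = (20 + (-3 + 2*961))*981 = (20 + (-3 + 1922))*981 = (20 + 1919)*981 = 1939*981 = 1902159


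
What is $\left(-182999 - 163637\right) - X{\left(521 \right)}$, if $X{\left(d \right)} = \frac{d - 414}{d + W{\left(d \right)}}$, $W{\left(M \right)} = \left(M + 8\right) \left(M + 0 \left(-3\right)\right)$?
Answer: $- \frac{95716598787}{276130} \approx -3.4664 \cdot 10^{5}$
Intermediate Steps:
$W{\left(M \right)} = M \left(8 + M\right)$ ($W{\left(M \right)} = \left(8 + M\right) \left(M + 0\right) = \left(8 + M\right) M = M \left(8 + M\right)$)
$X{\left(d \right)} = \frac{-414 + d}{d + d \left(8 + d\right)}$ ($X{\left(d \right)} = \frac{d - 414}{d + d \left(8 + d\right)} = \frac{-414 + d}{d + d \left(8 + d\right)}$)
$\left(-182999 - 163637\right) - X{\left(521 \right)} = \left(-182999 - 163637\right) - \frac{-414 + 521}{521 \left(9 + 521\right)} = \left(-182999 - 163637\right) - \frac{1}{521} \cdot \frac{1}{530} \cdot 107 = -346636 - \frac{1}{521} \cdot \frac{1}{530} \cdot 107 = -346636 - \frac{107}{276130} = - \frac{95716598787}{276130}$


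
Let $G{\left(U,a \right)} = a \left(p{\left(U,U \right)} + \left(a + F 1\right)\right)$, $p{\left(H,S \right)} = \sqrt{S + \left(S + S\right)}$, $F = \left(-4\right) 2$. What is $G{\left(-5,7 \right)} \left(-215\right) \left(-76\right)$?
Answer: $-114380 + 114380 i \sqrt{15} \approx -1.1438 \cdot 10^{5} + 4.4299 \cdot 10^{5} i$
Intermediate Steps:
$F = -8$
$p{\left(H,S \right)} = \sqrt{3} \sqrt{S}$ ($p{\left(H,S \right)} = \sqrt{S + 2 S} = \sqrt{3 S} = \sqrt{3} \sqrt{S}$)
$G{\left(U,a \right)} = a \left(-8 + a + \sqrt{3} \sqrt{U}\right)$ ($G{\left(U,a \right)} = a \left(\sqrt{3} \sqrt{U} + \left(a - 8\right)\right) = a \left(\sqrt{3} \sqrt{U} + \left(-8 + a\right)\right) = a \left(-8 + a + \sqrt{3} \sqrt{U}\right)$)
$G{\left(-5,7 \right)} \left(-215\right) \left(-76\right) = 7 \left(-8 + 7 + \sqrt{3} \sqrt{-5}\right) \left(-215\right) \left(-76\right) = 7 \left(-8 + 7 + \sqrt{3} i \sqrt{5}\right) \left(-215\right) \left(-76\right) = 7 \left(-8 + 7 + i \sqrt{15}\right) \left(-215\right) \left(-76\right) = 7 \left(-1 + i \sqrt{15}\right) \left(-215\right) \left(-76\right) = \left(-7 + 7 i \sqrt{15}\right) \left(-215\right) \left(-76\right) = \left(1505 - 1505 i \sqrt{15}\right) \left(-76\right) = -114380 + 114380 i \sqrt{15}$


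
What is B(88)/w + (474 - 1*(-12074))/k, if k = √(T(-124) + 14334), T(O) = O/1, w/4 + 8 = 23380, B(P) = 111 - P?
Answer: 23/93488 + 6274*√290/1015 ≈ 105.26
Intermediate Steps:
w = 93488 (w = -32 + 4*23380 = -32 + 93520 = 93488)
T(O) = O (T(O) = O*1 = O)
k = 7*√290 (k = √(-124 + 14334) = √14210 = 7*√290 ≈ 119.21)
B(88)/w + (474 - 1*(-12074))/k = (111 - 1*88)/93488 + (474 - 1*(-12074))/((7*√290)) = (111 - 88)*(1/93488) + (474 + 12074)*(√290/2030) = 23*(1/93488) + 12548*(√290/2030) = 23/93488 + 6274*√290/1015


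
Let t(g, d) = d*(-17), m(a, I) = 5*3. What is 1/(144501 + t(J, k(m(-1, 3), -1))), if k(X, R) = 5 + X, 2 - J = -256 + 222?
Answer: 1/144161 ≈ 6.9367e-6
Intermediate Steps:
m(a, I) = 15
J = 36 (J = 2 - (-256 + 222) = 2 - 1*(-34) = 2 + 34 = 36)
t(g, d) = -17*d
1/(144501 + t(J, k(m(-1, 3), -1))) = 1/(144501 - 17*(5 + 15)) = 1/(144501 - 17*20) = 1/(144501 - 340) = 1/144161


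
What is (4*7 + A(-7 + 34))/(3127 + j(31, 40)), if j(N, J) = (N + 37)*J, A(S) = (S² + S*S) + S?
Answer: 1513/5847 ≈ 0.25877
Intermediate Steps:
A(S) = S + 2*S² (A(S) = (S² + S²) + S = 2*S² + S = S + 2*S²)
j(N, J) = J*(37 + N) (j(N, J) = (37 + N)*J = J*(37 + N))
(4*7 + A(-7 + 34))/(3127 + j(31, 40)) = (4*7 + (-7 + 34)*(1 + 2*(-7 + 34)))/(3127 + 40*(37 + 31)) = (28 + 27*(1 + 2*27))/(3127 + 40*68) = (28 + 27*(1 + 54))/(3127 + 2720) = (28 + 27*55)/5847 = (28 + 1485)*(1/5847) = 1513*(1/5847) = 1513/5847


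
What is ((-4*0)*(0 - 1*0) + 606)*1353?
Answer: 819918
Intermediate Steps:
((-4*0)*(0 - 1*0) + 606)*1353 = (0*(0 + 0) + 606)*1353 = (0*0 + 606)*1353 = (0 + 606)*1353 = 606*1353 = 819918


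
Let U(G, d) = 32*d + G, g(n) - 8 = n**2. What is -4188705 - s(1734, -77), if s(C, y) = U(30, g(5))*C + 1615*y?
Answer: -5947474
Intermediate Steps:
g(n) = 8 + n**2
U(G, d) = G + 32*d
s(C, y) = 1086*C + 1615*y (s(C, y) = (30 + 32*(8 + 5**2))*C + 1615*y = (30 + 32*(8 + 25))*C + 1615*y = (30 + 32*33)*C + 1615*y = (30 + 1056)*C + 1615*y = 1086*C + 1615*y)
-4188705 - s(1734, -77) = -4188705 - (1086*1734 + 1615*(-77)) = -4188705 - (1883124 - 124355) = -4188705 - 1*1758769 = -4188705 - 1758769 = -5947474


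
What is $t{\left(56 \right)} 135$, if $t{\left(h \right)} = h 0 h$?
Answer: $0$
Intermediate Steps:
$t{\left(h \right)} = 0$ ($t{\left(h \right)} = 0 h = 0$)
$t{\left(56 \right)} 135 = 0 \cdot 135 = 0$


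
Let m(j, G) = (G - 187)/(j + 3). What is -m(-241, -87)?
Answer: -137/119 ≈ -1.1513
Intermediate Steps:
m(j, G) = (-187 + G)/(3 + j)
-m(-241, -87) = -(-187 - 87)/(3 - 241) = -(-274)/(-238) = -(-1)*(-274)/238 = -1*137/119 = -137/119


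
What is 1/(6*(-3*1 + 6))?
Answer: 1/18 ≈ 0.055556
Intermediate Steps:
1/(6*(-3*1 + 6)) = 1/(6*(-3 + 6)) = 1/(6*3) = 1/18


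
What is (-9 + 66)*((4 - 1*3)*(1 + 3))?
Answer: 228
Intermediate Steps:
(-9 + 66)*((4 - 1*3)*(1 + 3)) = 57*((4 - 3)*4) = 57*(1*4) = 57*4 = 228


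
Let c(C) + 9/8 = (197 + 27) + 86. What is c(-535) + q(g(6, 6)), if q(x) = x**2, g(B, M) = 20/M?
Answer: 23039/72 ≈ 319.99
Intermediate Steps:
c(C) = 2471/8 (c(C) = -9/8 + ((197 + 27) + 86) = -9/8 + (224 + 86) = -9/8 + 310 = 2471/8)
c(-535) + q(g(6, 6)) = 2471/8 + (20/6)**2 = 2471/8 + (20*(1/6))**2 = 2471/8 + (10/3)**2 = 2471/8 + 100/9 = 23039/72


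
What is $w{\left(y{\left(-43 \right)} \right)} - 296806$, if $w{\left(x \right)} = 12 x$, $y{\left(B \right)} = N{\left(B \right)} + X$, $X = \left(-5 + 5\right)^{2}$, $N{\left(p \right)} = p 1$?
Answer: $-297322$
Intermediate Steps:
$N{\left(p \right)} = p$
$X = 0$ ($X = 0^{2} = 0$)
$y{\left(B \right)} = B$ ($y{\left(B \right)} = B + 0 = B$)
$w{\left(y{\left(-43 \right)} \right)} - 296806 = 12 \left(-43\right) - 296806 = -516 - 296806 = -297322$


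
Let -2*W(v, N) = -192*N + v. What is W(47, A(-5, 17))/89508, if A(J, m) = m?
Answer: 3217/179016 ≈ 0.017970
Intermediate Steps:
W(v, N) = 96*N - v/2 (W(v, N) = -(-192*N + v)/2 = -(v - 192*N)/2 = 96*N - v/2)
W(47, A(-5, 17))/89508 = (96*17 - ½*47)/89508 = (1632 - 47/2)*(1/89508) = (3217/2)*(1/89508) = 3217/179016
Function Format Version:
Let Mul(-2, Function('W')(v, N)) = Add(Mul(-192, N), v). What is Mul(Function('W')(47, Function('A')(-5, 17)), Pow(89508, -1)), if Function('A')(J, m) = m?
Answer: Rational(3217, 179016) ≈ 0.017970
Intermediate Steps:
Function('W')(v, N) = Add(Mul(96, N), Mul(Rational(-1, 2), v)) (Function('W')(v, N) = Mul(Rational(-1, 2), Add(Mul(-192, N), v)) = Mul(Rational(-1, 2), Add(v, Mul(-192, N))) = Add(Mul(96, N), Mul(Rational(-1, 2), v)))
Mul(Function('W')(47, Function('A')(-5, 17)), Pow(89508, -1)) = Mul(Add(Mul(96, 17), Mul(Rational(-1, 2), 47)), Pow(89508, -1)) = Mul(Add(1632, Rational(-47, 2)), Rational(1, 89508)) = Mul(Rational(3217, 2), Rational(1, 89508)) = Rational(3217, 179016)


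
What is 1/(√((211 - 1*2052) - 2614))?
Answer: -I*√55/495 ≈ -0.014982*I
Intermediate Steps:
1/(√((211 - 1*2052) - 2614)) = 1/(√((211 - 2052) - 2614)) = 1/(√(-1841 - 2614)) = 1/(√(-4455)) = 1/(9*I*√55) = -I*√55/495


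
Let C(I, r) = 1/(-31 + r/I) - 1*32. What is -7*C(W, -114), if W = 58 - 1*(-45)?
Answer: 741489/3307 ≈ 224.22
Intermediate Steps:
W = 103 (W = 58 + 45 = 103)
C(I, r) = -32 + 1/(-31 + r/I) (C(I, r) = 1/(-31 + r/I) - 32 = -32 + 1/(-31 + r/I))
-7*C(W, -114) = -7*(-993*103 + 32*(-114))/(-1*(-114) + 31*103) = -7*(-102279 - 3648)/(114 + 3193) = -7*(-105927)/3307 = -7*(-105927/3307) = 741489/3307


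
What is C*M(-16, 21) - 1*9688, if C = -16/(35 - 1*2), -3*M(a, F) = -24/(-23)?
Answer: -7353064/759 ≈ -9687.8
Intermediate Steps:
M(a, F) = -8/23 (M(a, F) = -(-8)/(-23) = -(-8)*(-1)/23 = -1/3*24/23 = -8/23)
C = -16/33 (C = -16/(35 - 2) = -16/33 ≈ -0.48485)
C*M(-16, 21) - 1*9688 = -16/33*(-8/23) - 1*9688 = 128/759 - 9688 = -7353064/759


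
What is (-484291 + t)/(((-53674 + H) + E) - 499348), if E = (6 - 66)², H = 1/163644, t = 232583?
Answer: 41190503952/89909613767 ≈ 0.45813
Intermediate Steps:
H = 1/163644 ≈ 6.1108e-6
E = 3600 (E = (-60)² = 3600)
(-484291 + t)/(((-53674 + H) + E) - 499348) = (-484291 + 232583)/(((-53674 + 1/163644) + 3600) - 499348) = -251708/((-8783428055/163644 + 3600) - 499348) = -251708/(-8194309655/163644 - 499348) = -251708/(-89909613767/163644) = -251708*(-163644/89909613767) = 41190503952/89909613767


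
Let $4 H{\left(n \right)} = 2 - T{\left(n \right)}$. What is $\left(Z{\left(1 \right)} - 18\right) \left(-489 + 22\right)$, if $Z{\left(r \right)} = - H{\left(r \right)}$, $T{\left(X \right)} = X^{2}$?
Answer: $\frac{34091}{4} \approx 8522.8$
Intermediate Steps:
$H{\left(n \right)} = \frac{1}{2} - \frac{n^{2}}{4}$ ($H{\left(n \right)} = \frac{2 - n^{2}}{4} = \frac{1}{2} - \frac{n^{2}}{4}$)
$Z{\left(r \right)} = - \frac{1}{2} + \frac{r^{2}}{4}$ ($Z{\left(r \right)} = - (\frac{1}{2} - \frac{r^{2}}{4}) = - \frac{1}{2} + \frac{r^{2}}{4}$)
$\left(Z{\left(1 \right)} - 18\right) \left(-489 + 22\right) = \left(\left(- \frac{1}{2} + \frac{1^{2}}{4}\right) - 18\right) \left(-489 + 22\right) = \left(\left(- \frac{1}{2} + \frac{1}{4} \cdot 1\right) - 18\right) \left(-467\right) = \left(\left(- \frac{1}{2} + \frac{1}{4}\right) - 18\right) \left(-467\right) = \left(- \frac{1}{4} - 18\right) \left(-467\right) = \left(- \frac{73}{4}\right) \left(-467\right) = \frac{34091}{4}$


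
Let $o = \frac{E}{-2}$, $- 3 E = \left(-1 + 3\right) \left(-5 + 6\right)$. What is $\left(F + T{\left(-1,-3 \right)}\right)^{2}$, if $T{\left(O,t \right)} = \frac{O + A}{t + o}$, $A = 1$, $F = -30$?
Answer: $900$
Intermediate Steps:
$E = - \frac{2}{3}$ ($E = - \frac{\left(-1 + 3\right) \left(-5 + 6\right)}{3} = - \frac{2 \cdot 1}{3} = \left(- \frac{1}{3}\right) 2 = - \frac{2}{3} \approx -0.66667$)
$o = \frac{1}{3}$ ($o = - \frac{2}{3 \left(-2\right)} = \left(- \frac{2}{3}\right) \left(- \frac{1}{2}\right) = \frac{1}{3} \approx 0.33333$)
$T{\left(O,t \right)} = \frac{1 + O}{\frac{1}{3} + t}$ ($T{\left(O,t \right)} = \frac{O + 1}{t + \frac{1}{3}} = \frac{1 + O}{\frac{1}{3} + t}$)
$\left(F + T{\left(-1,-3 \right)}\right)^{2} = \left(-30 + \frac{3 \left(1 - 1\right)}{1 + 3 \left(-3\right)}\right)^{2} = \left(-30 + 3 \frac{1}{1 - 9} \cdot 0\right)^{2} = \left(-30 + 3 \frac{1}{-8} \cdot 0\right)^{2} = \left(-30 + 3 \left(- \frac{1}{8}\right) 0\right)^{2} = \left(-30 + 0\right)^{2} = \left(-30\right)^{2} = 900$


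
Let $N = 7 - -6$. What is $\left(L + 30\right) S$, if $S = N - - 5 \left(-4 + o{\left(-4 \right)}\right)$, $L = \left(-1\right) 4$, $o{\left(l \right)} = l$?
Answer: $-702$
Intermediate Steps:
$N = 13$ ($N = 7 + 6 = 13$)
$L = -4$
$S = -27$ ($S = 13 - - 5 \left(-4 - 4\right) = 13 - \left(-5\right) \left(-8\right) = 13 - 40 = -27$)
$\left(L + 30\right) S = \left(-4 + 30\right) \left(-27\right) = 26 \left(-27\right) = -702$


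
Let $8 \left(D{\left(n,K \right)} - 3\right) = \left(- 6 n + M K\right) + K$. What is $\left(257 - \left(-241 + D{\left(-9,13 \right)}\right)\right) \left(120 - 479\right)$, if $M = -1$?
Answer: $- \frac{701127}{4} \approx -1.7528 \cdot 10^{5}$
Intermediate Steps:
$D{\left(n,K \right)} = 3 - \frac{3 n}{4}$ ($D{\left(n,K \right)} = 3 + \frac{\left(- 6 n - K\right) + K}{8} = 3 + \frac{\left(- K - 6 n\right) + K}{8} = 3 + \frac{\left(-6\right) n}{8} = 3 - \frac{3 n}{4}$)
$\left(257 - \left(-241 + D{\left(-9,13 \right)}\right)\right) \left(120 - 479\right) = \left(257 + \left(241 - \left(3 - - \frac{27}{4}\right)\right)\right) \left(120 - 479\right) = \left(257 + \left(241 - \left(3 + \frac{27}{4}\right)\right)\right) \left(-359\right) = \left(257 + \left(241 - \frac{39}{4}\right)\right) \left(-359\right) = \left(257 + \frac{925}{4}\right) \left(-359\right) = \frac{1953}{4} \left(-359\right) = - \frac{701127}{4}$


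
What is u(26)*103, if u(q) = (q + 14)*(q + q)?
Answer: 214240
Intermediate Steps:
u(q) = 2*q*(14 + q) (u(q) = (14 + q)*(2*q) = 2*q*(14 + q))
u(26)*103 = (2*26*(14 + 26))*103 = (2*26*40)*103 = 2080*103 = 214240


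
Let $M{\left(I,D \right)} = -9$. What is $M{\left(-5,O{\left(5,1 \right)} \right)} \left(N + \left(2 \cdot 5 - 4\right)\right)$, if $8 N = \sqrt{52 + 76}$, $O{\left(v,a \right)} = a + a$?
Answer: $-54 - 9 \sqrt{2} \approx -66.728$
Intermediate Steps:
$O{\left(v,a \right)} = 2 a$
$N = \sqrt{2}$ ($N = \frac{\sqrt{52 + 76}}{8} = \frac{\sqrt{128}}{8} = \frac{8 \sqrt{2}}{8} = \sqrt{2} \approx 1.4142$)
$M{\left(-5,O{\left(5,1 \right)} \right)} \left(N + \left(2 \cdot 5 - 4\right)\right) = - 9 \left(\sqrt{2} + \left(2 \cdot 5 - 4\right)\right) = - 9 \left(\sqrt{2} + \left(10 - 4\right)\right) = - 9 \left(\sqrt{2} + 6\right) = - 9 \left(6 + \sqrt{2}\right) = -54 - 9 \sqrt{2}$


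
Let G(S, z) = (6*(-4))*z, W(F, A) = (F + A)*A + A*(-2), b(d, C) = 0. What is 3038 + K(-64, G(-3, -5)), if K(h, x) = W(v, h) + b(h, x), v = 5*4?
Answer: 5982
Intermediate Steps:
v = 20
W(F, A) = -2*A + A*(A + F) (W(F, A) = (A + F)*A - 2*A = A*(A + F) - 2*A = -2*A + A*(A + F))
G(S, z) = -24*z
K(h, x) = h*(18 + h) (K(h, x) = h*(-2 + h + 20) + 0 = h*(18 + h) + 0 = h*(18 + h))
3038 + K(-64, G(-3, -5)) = 3038 - 64*(18 - 64) = 3038 - 64*(-46) = 3038 + 2944 = 5982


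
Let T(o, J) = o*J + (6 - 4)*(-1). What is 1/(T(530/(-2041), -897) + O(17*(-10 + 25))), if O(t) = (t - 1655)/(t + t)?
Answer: 8007/1827076 ≈ 0.0043824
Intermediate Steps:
T(o, J) = -2 + J*o (T(o, J) = J*o + 2*(-1) = J*o - 2 = -2 + J*o)
O(t) = (-1655 + t)/(2*t) (O(t) = (-1655 + t)/((2*t)) = (-1655 + t)*(1/(2*t)) = (-1655 + t)/(2*t))
1/(T(530/(-2041), -897) + O(17*(-10 + 25))) = 1/((-2 - 475410/(-2041)) + (-1655 + 17*(-10 + 25))/(2*((17*(-10 + 25))))) = 1/((-2 - 475410*(-1)/2041) + (-1655 + 17*15)/(2*((17*15)))) = 1/((-2 - 897*(-530/2041)) + (½)*(-1655 + 255)/255) = 1/((-2 + 36570/157) + (½)*(1/255)*(-1400)) = 1/(36256/157 - 140/51) = 1/(1827076/8007) = 8007/1827076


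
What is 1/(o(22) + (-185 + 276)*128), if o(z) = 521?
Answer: 1/12169 ≈ 8.2176e-5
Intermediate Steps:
1/(o(22) + (-185 + 276)*128) = 1/(521 + (-185 + 276)*128) = 1/(521 + 91*128) = 1/(521 + 11648) = 1/12169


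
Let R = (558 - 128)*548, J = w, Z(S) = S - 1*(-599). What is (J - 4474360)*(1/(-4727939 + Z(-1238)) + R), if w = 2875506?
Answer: -890755235200486413/2364289 ≈ -3.7675e+11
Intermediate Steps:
Z(S) = 599 + S (Z(S) = S + 599 = 599 + S)
J = 2875506
R = 235640 (R = 430*548 = 235640)
(J - 4474360)*(1/(-4727939 + Z(-1238)) + R) = (2875506 - 4474360)*(1/(-4727939 + (599 - 1238)) + 235640) = -1598854*(1/(-4727939 - 639) + 235640) = -1598854*(1/(-4728578) + 235640) = -1598854*(-1/4728578 + 235640) = -1598854*1114242119919/4728578 = -890755235200486413/2364289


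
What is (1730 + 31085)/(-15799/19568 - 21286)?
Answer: -642123920/416540247 ≈ -1.5416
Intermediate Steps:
(1730 + 31085)/(-15799/19568 - 21286) = 32815/(-15799*1/19568 - 21286) = 32815/(-15799/19568 - 21286) = 32815/(-416540247/19568) = 32815*(-19568/416540247) = -642123920/416540247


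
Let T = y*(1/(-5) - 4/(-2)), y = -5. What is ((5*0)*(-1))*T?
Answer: 0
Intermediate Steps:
T = -9 (T = -5*(1/(-5) - 4/(-2)) = -5*(1*(-⅕) - 4*(-½)) = -5*(-⅕ + 2) = -5*9/5 = -9)
((5*0)*(-1))*T = ((5*0)*(-1))*(-9) = (0*(-1))*(-9) = 0*(-9) = 0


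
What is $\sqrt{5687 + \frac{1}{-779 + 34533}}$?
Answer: $\frac{\sqrt{6479384052246}}{33754} \approx 75.412$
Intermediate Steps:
$\sqrt{5687 + \frac{1}{-779 + 34533}} = \sqrt{5687 + \frac{1}{33754}} = \sqrt{\frac{191958999}{33754}} = \frac{\sqrt{6479384052246}}{33754}$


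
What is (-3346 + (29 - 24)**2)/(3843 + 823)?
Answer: -3321/4666 ≈ -0.71174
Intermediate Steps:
(-3346 + (29 - 24)**2)/(3843 + 823) = (-3346 + 5**2)/4666 = (-3346 + 25)*(1/4666) = -3321*1/4666 = -3321/4666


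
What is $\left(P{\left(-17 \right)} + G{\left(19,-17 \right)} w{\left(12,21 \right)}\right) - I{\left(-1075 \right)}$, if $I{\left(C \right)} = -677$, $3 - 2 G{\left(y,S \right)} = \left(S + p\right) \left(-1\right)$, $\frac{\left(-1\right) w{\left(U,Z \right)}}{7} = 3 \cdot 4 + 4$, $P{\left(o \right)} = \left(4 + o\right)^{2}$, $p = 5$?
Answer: $1350$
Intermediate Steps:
$w{\left(U,Z \right)} = -112$ ($w{\left(U,Z \right)} = - 7 \left(3 \cdot 4 + 4\right) = - 7 \left(12 + 4\right) = \left(-7\right) 16 = -112$)
$G{\left(y,S \right)} = 4 + \frac{S}{2}$ ($G{\left(y,S \right)} = \frac{3}{2} - \frac{\left(S + 5\right) \left(-1\right)}{2} = \frac{3}{2} - \frac{\left(5 + S\right) \left(-1\right)}{2} = \frac{3}{2} - \frac{-5 - S}{2} = \frac{3}{2} + \left(\frac{5}{2} + \frac{S}{2}\right) = 4 + \frac{S}{2}$)
$\left(P{\left(-17 \right)} + G{\left(19,-17 \right)} w{\left(12,21 \right)}\right) - I{\left(-1075 \right)} = \left(\left(4 - 17\right)^{2} + \left(4 + \frac{1}{2} \left(-17\right)\right) \left(-112\right)\right) - -677 = \left(\left(-13\right)^{2} + \left(4 - \frac{17}{2}\right) \left(-112\right)\right) + 677 = \left(169 - -504\right) + 677 = \left(169 + 504\right) + 677 = 673 + 677 = 1350$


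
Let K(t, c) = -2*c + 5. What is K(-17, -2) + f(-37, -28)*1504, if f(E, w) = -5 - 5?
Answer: -15031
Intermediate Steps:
f(E, w) = -10
K(t, c) = 5 - 2*c
K(-17, -2) + f(-37, -28)*1504 = (5 - 2*(-2)) - 10*1504 = (5 + 4) - 15040 = 9 - 15040 = -15031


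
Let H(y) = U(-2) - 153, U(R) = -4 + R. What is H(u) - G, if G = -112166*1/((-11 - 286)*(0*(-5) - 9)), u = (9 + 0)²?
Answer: -312841/2673 ≈ -117.04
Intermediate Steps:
u = 81 (u = 9² = 81)
H(y) = -159 (H(y) = (-4 - 2) - 153 = -6 - 153 = -159)
G = -112166/2673 (G = -112166*(-1/(297*(0 - 9))) = -112166/((-297*(-9))) = -112166/2673 ≈ -41.963)
H(u) - G = -159 - 1*(-112166/2673) = -159 + 112166/2673 = -312841/2673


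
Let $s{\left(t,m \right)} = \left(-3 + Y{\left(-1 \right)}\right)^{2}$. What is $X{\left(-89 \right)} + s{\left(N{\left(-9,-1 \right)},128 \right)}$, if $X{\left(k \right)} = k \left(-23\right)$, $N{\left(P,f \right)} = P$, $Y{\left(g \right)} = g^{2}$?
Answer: $2051$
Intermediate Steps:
$X{\left(k \right)} = - 23 k$
$s{\left(t,m \right)} = 4$ ($s{\left(t,m \right)} = \left(-3 + \left(-1\right)^{2}\right)^{2} = \left(-3 + 1\right)^{2} = \left(-2\right)^{2} = 4$)
$X{\left(-89 \right)} + s{\left(N{\left(-9,-1 \right)},128 \right)} = \left(-23\right) \left(-89\right) + 4 = 2047 + 4 = 2051$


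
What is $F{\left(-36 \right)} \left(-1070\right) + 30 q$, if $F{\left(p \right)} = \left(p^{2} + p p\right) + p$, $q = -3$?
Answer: $-2735010$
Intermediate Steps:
$F{\left(p \right)} = p + 2 p^{2}$ ($F{\left(p \right)} = \left(p^{2} + p^{2}\right) + p = 2 p^{2} + p = p + 2 p^{2}$)
$F{\left(-36 \right)} \left(-1070\right) + 30 q = - 36 \left(1 + 2 \left(-36\right)\right) \left(-1070\right) + 30 \left(-3\right) = - 36 \left(1 - 72\right) \left(-1070\right) - 90 = \left(-36\right) \left(-71\right) \left(-1070\right) - 90 = 2556 \left(-1070\right) - 90 = -2734920 - 90 = -2735010$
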